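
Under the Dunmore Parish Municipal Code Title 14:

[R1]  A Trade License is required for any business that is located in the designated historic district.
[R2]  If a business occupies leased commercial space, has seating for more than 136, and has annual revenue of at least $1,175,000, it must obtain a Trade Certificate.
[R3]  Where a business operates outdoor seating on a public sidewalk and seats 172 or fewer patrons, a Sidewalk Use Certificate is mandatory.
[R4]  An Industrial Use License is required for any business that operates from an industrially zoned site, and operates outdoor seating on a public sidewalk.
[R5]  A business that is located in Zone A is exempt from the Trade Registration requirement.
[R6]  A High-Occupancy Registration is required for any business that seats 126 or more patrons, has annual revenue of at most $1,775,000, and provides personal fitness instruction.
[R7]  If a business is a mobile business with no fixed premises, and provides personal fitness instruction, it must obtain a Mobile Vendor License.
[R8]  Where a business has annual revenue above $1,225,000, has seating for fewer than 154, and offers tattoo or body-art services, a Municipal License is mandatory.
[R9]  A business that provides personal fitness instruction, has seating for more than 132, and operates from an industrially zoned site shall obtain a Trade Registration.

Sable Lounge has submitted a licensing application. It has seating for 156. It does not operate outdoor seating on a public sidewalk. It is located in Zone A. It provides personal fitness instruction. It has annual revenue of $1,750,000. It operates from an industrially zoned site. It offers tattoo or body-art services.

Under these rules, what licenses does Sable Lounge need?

High-Occupancy Registration

[R1] is located in Zone A (not: is located in the designated historic district) → Trade License not required.
[R2] operates from an industrially zoned site (not: occupies leased commercial space); seating 156 > 136; revenue $1,750,000 ≥ $1,175,000 → Trade Certificate not required.
[R3] does not operate outdoor seating on a public sidewalk; seating 156 ≤ 172 → Sidewalk Use Certificate not required.
[R4] operates from an industrially zoned site; does not operate outdoor seating on a public sidewalk → Industrial Use License not required.
[R5] is located in Zone A → exempt from Trade Registration.
[R6] seating 156 ≥ 126; revenue $1,750,000 ≤ $1,775,000; provides personal fitness instruction → High-Occupancy Registration required.
[R7] operates from an industrially zoned site (not: is a mobile business with no fixed premises); provides personal fitness instruction → Mobile Vendor License not required.
[R8] revenue $1,750,000 > $1,225,000; seating 156 ≥ 154; offers tattoo or body-art services → Municipal License not required.
[R9] provides personal fitness instruction; seating 156 > 132; operates from an industrially zoned site → Trade Registration required.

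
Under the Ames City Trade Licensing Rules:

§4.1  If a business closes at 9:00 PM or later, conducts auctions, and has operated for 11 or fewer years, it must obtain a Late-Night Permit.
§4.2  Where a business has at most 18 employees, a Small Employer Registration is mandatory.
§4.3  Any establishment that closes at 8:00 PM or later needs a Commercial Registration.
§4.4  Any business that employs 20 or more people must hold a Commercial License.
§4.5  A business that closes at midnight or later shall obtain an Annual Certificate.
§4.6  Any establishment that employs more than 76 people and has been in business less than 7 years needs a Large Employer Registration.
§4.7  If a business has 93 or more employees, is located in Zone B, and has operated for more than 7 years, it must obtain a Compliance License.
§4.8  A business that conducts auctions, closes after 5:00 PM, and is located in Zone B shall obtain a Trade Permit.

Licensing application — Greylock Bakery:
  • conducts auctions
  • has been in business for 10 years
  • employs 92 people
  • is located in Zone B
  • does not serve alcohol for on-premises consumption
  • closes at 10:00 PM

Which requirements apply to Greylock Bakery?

Commercial License, Commercial Registration, Late-Night Permit, Trade Permit

§4.1 closes 10:00 PM, after 9:00 PM; conducts auctions; years in business 10 ≤ 11 → Late-Night Permit required.
§4.2 employees 92 > 18 → Small Employer Registration not required.
§4.3 closes 10:00 PM, after 8:00 PM → Commercial Registration required.
§4.4 employees 92 ≥ 20 → Commercial License required.
§4.5 closes 10:00 PM, at/before midnight → Annual Certificate not required.
§4.6 employees 92 > 76; years in business 10 ≥ 7 → Large Employer Registration not required.
§4.7 employees 92 < 93; is located in Zone B; years in business 10 > 7 → Compliance License not required.
§4.8 conducts auctions; closes 10:00 PM, after 5:00 PM; is located in Zone B → Trade Permit required.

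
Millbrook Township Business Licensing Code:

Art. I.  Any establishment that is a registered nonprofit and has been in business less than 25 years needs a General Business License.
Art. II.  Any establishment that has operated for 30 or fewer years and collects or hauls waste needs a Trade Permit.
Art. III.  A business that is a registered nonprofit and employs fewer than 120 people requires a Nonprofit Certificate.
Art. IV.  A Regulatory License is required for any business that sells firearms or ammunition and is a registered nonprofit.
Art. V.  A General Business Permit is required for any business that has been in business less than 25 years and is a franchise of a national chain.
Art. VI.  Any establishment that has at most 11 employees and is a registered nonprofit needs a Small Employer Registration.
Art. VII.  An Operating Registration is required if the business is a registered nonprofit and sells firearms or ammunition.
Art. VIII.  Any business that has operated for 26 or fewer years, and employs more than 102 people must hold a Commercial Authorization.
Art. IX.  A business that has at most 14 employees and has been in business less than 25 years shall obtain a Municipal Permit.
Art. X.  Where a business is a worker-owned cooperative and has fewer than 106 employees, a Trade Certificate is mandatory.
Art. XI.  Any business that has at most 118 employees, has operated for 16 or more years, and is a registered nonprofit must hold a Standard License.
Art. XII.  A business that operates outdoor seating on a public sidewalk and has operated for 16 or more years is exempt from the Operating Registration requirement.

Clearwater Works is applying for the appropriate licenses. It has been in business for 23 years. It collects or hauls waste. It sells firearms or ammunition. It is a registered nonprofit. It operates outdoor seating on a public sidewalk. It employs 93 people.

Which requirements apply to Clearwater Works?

General Business License, Nonprofit Certificate, Regulatory License, Standard License, Trade Permit

Art. I. is a registered nonprofit; years in business 23 < 25 → General Business License required.
Art. II. years in business 23 ≤ 30; collects or hauls waste → Trade Permit required.
Art. III. is a registered nonprofit; employees 93 < 120 → Nonprofit Certificate required.
Art. IV. sells firearms or ammunition; is a registered nonprofit → Regulatory License required.
Art. V. years in business 23 < 25; is a registered nonprofit (not: is a franchise of a national chain) → General Business Permit not required.
Art. VI. employees 93 > 11; is a registered nonprofit → Small Employer Registration not required.
Art. VII. is a registered nonprofit; sells firearms or ammunition → Operating Registration required.
Art. VIII. years in business 23 ≤ 26; employees 93 ≤ 102 → Commercial Authorization not required.
Art. IX. employees 93 > 14; years in business 23 < 25 → Municipal Permit not required.
Art. X. is a registered nonprofit (not: is a worker-owned cooperative); employees 93 < 106 → Trade Certificate not required.
Art. XI. employees 93 ≤ 118; years in business 23 ≥ 16; is a registered nonprofit → Standard License required.
Art. XII. operates outdoor seating on a public sidewalk; years in business 23 ≥ 16 → exempt from Operating Registration.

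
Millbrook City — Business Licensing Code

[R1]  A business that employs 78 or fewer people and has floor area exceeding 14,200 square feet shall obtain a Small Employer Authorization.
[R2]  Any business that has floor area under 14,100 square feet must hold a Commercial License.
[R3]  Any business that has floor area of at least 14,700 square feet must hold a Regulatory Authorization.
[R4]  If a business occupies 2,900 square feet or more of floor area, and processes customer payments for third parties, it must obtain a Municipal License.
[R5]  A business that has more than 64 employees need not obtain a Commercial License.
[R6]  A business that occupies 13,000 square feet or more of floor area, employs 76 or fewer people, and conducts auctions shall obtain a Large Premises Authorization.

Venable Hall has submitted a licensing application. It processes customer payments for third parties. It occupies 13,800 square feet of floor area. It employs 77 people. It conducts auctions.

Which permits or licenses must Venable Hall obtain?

[R1] employees 77 ≤ 78; floor area 13,800 square feet ≤ 14,200 square feet → Small Employer Authorization not required.
[R2] floor area 13,800 square feet < 14,100 square feet → Commercial License required.
[R3] floor area 13,800 square feet < 14,700 square feet → Regulatory Authorization not required.
[R4] floor area 13,800 square feet ≥ 2,900 square feet; processes customer payments for third parties → Municipal License required.
[R5] employees 77 > 64 → exempt from Commercial License.
[R6] floor area 13,800 square feet ≥ 13,000 square feet; employees 77 > 76; conducts auctions → Large Premises Authorization not required.

Municipal License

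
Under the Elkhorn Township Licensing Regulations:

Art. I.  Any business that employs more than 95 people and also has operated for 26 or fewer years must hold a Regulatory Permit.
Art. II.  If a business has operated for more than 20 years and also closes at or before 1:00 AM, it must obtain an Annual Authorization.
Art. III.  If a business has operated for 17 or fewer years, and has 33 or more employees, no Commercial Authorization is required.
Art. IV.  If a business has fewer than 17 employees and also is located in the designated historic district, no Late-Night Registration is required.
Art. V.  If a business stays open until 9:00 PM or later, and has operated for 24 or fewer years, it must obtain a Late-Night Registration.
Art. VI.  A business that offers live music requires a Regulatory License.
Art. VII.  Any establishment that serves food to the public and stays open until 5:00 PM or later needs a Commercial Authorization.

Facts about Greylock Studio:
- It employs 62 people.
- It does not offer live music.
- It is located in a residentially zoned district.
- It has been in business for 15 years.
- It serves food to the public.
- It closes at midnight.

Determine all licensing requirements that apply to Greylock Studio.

Art. I. employees 62 ≤ 95; years in business 15 ≤ 26 → Regulatory Permit not required.
Art. II. years in business 15 ≤ 20; closes midnight, at/before 1:00 AM → Annual Authorization not required.
Art. III. years in business 15 ≤ 17; employees 62 ≥ 33 → exempt from Commercial Authorization.
Art. IV. employees 62 ≥ 17; is located in a residentially zoned district (not: is located in the designated historic district) → Late-Night Registration exemption does not apply.
Art. V. closes midnight, after 9:00 PM; years in business 15 ≤ 24 → Late-Night Registration required.
Art. VI. does not offer live music → Regulatory License not required.
Art. VII. serves food to the public; closes midnight, after 5:00 PM → Commercial Authorization required.

Late-Night Registration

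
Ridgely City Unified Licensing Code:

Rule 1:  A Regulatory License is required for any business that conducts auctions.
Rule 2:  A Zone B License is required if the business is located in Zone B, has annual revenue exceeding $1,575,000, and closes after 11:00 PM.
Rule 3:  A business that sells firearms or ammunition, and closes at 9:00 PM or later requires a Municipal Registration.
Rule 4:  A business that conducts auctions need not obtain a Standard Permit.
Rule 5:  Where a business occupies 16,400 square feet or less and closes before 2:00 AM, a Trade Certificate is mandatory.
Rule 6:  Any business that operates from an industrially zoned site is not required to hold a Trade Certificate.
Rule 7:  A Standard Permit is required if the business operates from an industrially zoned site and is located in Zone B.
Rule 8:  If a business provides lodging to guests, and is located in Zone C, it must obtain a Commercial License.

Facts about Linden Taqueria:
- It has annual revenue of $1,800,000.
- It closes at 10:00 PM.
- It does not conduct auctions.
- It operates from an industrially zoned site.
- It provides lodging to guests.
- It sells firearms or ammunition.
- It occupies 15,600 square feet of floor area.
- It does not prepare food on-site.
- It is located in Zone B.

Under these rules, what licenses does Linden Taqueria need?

Municipal Registration, Standard Permit

Rule 1: does not conduct auctions → Regulatory License not required.
Rule 2: is located in Zone B; revenue $1,800,000 > $1,575,000; closes 10:00 PM, at/before 11:00 PM → Zone B License not required.
Rule 3: sells firearms or ammunition; closes 10:00 PM, after 9:00 PM → Municipal Registration required.
Rule 4: does not conduct auctions → Standard Permit exemption does not apply.
Rule 5: floor area 15,600 square feet ≤ 16,400 square feet; closes 10:00 PM, at/before 2:00 AM → Trade Certificate required.
Rule 6: operates from an industrially zoned site → exempt from Trade Certificate.
Rule 7: operates from an industrially zoned site; is located in Zone B → Standard Permit required.
Rule 8: provides lodging to guests; is located in Zone B (not: is located in Zone C) → Commercial License not required.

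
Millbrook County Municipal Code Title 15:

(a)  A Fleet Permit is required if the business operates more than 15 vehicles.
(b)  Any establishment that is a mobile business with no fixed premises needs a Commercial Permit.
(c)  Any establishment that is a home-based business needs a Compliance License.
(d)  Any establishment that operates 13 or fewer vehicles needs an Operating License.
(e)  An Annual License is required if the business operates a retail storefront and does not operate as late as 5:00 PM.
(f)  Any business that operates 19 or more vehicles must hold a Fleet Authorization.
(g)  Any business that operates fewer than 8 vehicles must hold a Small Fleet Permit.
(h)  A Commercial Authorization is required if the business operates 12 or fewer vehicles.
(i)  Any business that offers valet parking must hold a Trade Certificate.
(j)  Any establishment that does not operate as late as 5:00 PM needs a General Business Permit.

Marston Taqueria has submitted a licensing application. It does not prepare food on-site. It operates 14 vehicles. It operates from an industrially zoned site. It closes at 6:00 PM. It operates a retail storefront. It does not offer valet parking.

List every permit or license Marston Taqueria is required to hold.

(a) vehicles 14 ≤ 15 → Fleet Permit not required.
(b) operates from an industrially zoned site (not: is a mobile business with no fixed premises) → Commercial Permit not required.
(c) operates from an industrially zoned site (not: is a home-based business) → Compliance License not required.
(d) vehicles 14 > 13 → Operating License not required.
(e) operates a retail storefront; closes 6:00 PM, after 5:00 PM → Annual License not required.
(f) vehicles 14 < 19 → Fleet Authorization not required.
(g) vehicles 14 ≥ 8 → Small Fleet Permit not required.
(h) vehicles 14 > 12 → Commercial Authorization not required.
(i) does not offer valet parking → Trade Certificate not required.
(j) closes 6:00 PM, after 5:00 PM → General Business Permit not required.

None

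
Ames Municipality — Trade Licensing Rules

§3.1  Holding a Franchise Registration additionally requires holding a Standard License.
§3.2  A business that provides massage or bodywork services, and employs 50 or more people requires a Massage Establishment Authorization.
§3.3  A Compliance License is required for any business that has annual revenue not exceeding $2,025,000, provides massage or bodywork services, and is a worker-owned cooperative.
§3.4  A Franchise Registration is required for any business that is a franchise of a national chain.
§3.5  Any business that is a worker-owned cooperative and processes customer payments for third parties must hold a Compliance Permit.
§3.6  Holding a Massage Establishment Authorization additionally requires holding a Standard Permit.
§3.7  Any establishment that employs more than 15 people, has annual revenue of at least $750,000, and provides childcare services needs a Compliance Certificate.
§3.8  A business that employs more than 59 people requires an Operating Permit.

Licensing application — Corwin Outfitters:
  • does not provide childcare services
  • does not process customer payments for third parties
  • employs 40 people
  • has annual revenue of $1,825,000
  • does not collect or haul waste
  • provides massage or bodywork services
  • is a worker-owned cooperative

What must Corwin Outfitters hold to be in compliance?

§3.1 Franchise Registration is not required → no effect.
§3.2 provides massage or bodywork services; employees 40 < 50 → Massage Establishment Authorization not required.
§3.3 revenue $1,825,000 ≤ $2,025,000; provides massage or bodywork services; is a worker-owned cooperative → Compliance License required.
§3.4 is a worker-owned cooperative (not: is a franchise of a national chain) → Franchise Registration not required.
§3.5 is a worker-owned cooperative; does not process customer payments for third parties → Compliance Permit not required.
§3.6 Massage Establishment Authorization is not required → no effect.
§3.7 employees 40 > 15; revenue $1,825,000 ≥ $750,000; does not provide childcare services → Compliance Certificate not required.
§3.8 employees 40 ≤ 59 → Operating Permit not required.

Compliance License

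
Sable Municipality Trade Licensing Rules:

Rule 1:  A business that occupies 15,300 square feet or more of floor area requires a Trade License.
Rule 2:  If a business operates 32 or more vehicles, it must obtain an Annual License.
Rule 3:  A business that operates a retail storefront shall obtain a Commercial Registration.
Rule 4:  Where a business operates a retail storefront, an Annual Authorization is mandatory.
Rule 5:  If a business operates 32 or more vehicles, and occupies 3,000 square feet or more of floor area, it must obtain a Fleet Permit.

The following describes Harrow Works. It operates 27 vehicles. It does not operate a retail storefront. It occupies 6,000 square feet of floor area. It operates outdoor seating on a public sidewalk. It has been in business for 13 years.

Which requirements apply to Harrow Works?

None

Rule 1: floor area 6,000 square feet < 15,300 square feet → Trade License not required.
Rule 2: vehicles 27 < 32 → Annual License not required.
Rule 3: does not operate a retail storefront → Commercial Registration not required.
Rule 4: does not operate a retail storefront → Annual Authorization not required.
Rule 5: vehicles 27 < 32; floor area 6,000 square feet ≥ 3,000 square feet → Fleet Permit not required.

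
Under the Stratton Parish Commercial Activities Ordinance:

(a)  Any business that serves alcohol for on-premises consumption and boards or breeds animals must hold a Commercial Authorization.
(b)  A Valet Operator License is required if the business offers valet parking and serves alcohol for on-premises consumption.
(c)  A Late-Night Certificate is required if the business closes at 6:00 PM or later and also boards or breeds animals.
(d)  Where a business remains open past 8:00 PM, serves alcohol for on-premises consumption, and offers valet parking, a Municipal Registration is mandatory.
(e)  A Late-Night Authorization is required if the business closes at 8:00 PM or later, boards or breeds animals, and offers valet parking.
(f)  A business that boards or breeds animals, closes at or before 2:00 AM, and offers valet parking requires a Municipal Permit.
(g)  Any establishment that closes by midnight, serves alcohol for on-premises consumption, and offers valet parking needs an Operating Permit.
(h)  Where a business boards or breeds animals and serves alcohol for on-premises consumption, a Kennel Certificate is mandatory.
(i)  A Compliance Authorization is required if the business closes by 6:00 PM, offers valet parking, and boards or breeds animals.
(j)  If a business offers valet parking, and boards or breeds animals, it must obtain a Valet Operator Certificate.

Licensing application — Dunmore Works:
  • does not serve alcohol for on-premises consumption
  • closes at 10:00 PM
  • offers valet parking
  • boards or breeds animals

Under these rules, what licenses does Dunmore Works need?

(a) does not serve alcohol for on-premises consumption; boards or breeds animals → Commercial Authorization not required.
(b) offers valet parking; does not serve alcohol for on-premises consumption → Valet Operator License not required.
(c) closes 10:00 PM, after 6:00 PM; boards or breeds animals → Late-Night Certificate required.
(d) closes 10:00 PM, after 8:00 PM; does not serve alcohol for on-premises consumption; offers valet parking → Municipal Registration not required.
(e) closes 10:00 PM, after 8:00 PM; boards or breeds animals; offers valet parking → Late-Night Authorization required.
(f) boards or breeds animals; closes 10:00 PM, at/before 2:00 AM; offers valet parking → Municipal Permit required.
(g) closes 10:00 PM, at/before midnight; does not serve alcohol for on-premises consumption; offers valet parking → Operating Permit not required.
(h) boards or breeds animals; does not serve alcohol for on-premises consumption → Kennel Certificate not required.
(i) closes 10:00 PM, after 6:00 PM; offers valet parking; boards or breeds animals → Compliance Authorization not required.
(j) offers valet parking; boards or breeds animals → Valet Operator Certificate required.

Late-Night Authorization, Late-Night Certificate, Municipal Permit, Valet Operator Certificate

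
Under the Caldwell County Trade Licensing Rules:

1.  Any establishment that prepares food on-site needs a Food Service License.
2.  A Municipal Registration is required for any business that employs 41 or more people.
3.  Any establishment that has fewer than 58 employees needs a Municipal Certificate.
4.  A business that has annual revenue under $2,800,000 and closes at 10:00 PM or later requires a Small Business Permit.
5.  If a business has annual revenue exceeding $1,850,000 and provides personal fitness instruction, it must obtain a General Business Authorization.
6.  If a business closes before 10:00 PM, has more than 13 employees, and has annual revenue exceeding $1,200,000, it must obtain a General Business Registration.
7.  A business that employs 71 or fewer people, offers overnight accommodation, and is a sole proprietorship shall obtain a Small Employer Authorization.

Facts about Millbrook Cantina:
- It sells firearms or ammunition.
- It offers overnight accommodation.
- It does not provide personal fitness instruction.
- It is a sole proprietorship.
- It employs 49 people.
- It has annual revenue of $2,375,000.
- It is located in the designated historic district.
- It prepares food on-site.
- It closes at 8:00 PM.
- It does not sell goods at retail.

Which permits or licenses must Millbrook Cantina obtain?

1. prepares food on-site → Food Service License required.
2. employees 49 ≥ 41 → Municipal Registration required.
3. employees 49 < 58 → Municipal Certificate required.
4. revenue $2,375,000 < $2,800,000; closes 8:00 PM, at/before 10:00 PM → Small Business Permit not required.
5. revenue $2,375,000 > $1,850,000; does not provide personal fitness instruction → General Business Authorization not required.
6. closes 8:00 PM, at/before 10:00 PM; employees 49 > 13; revenue $2,375,000 > $1,200,000 → General Business Registration required.
7. employees 49 ≤ 71; offers overnight accommodation; is a sole proprietorship → Small Employer Authorization required.

Food Service License, General Business Registration, Municipal Certificate, Municipal Registration, Small Employer Authorization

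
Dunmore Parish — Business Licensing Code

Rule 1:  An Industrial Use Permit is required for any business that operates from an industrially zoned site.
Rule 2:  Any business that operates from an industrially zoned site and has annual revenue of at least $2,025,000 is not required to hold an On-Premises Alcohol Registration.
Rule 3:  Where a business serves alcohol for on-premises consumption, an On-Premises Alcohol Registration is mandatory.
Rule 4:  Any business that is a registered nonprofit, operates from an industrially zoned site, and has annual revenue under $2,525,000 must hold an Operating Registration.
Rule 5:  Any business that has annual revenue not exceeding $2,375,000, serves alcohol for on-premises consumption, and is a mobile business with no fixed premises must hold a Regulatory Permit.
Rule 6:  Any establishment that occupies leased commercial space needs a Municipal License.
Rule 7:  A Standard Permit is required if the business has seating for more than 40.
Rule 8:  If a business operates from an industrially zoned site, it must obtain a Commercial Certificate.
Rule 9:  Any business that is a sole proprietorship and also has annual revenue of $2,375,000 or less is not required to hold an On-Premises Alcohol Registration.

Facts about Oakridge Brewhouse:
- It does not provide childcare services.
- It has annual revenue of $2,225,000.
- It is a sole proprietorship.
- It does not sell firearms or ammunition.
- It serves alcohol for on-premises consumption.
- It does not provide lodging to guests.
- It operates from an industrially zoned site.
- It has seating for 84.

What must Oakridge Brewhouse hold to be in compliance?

Commercial Certificate, Industrial Use Permit, Standard Permit

Rule 1: operates from an industrially zoned site → Industrial Use Permit required.
Rule 2: operates from an industrially zoned site; revenue $2,225,000 ≥ $2,025,000 → exempt from On-Premises Alcohol Registration.
Rule 3: serves alcohol for on-premises consumption → On-Premises Alcohol Registration required.
Rule 4: is a sole proprietorship (not: is a registered nonprofit); operates from an industrially zoned site; revenue $2,225,000 < $2,525,000 → Operating Registration not required.
Rule 5: revenue $2,225,000 ≤ $2,375,000; serves alcohol for on-premises consumption; operates from an industrially zoned site (not: is a mobile business with no fixed premises) → Regulatory Permit not required.
Rule 6: operates from an industrially zoned site (not: occupies leased commercial space) → Municipal License not required.
Rule 7: seating 84 > 40 → Standard Permit required.
Rule 8: operates from an industrially zoned site → Commercial Certificate required.
Rule 9: is a sole proprietorship; revenue $2,225,000 ≤ $2,375,000 → exempt from On-Premises Alcohol Registration.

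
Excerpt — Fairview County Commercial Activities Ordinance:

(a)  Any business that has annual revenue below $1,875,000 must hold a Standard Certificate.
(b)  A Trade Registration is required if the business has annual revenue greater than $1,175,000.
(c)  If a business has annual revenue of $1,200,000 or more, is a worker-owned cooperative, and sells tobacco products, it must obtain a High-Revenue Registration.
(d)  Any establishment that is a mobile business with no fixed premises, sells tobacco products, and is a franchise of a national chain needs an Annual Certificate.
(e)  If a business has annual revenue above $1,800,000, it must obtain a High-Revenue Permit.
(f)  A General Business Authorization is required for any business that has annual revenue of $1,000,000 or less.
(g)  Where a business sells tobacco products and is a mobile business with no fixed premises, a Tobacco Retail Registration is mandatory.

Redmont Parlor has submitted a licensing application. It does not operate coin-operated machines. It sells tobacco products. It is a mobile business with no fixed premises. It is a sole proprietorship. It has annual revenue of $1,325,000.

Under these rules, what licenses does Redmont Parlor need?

Standard Certificate, Tobacco Retail Registration, Trade Registration

(a) revenue $1,325,000 < $1,875,000 → Standard Certificate required.
(b) revenue $1,325,000 > $1,175,000 → Trade Registration required.
(c) revenue $1,325,000 ≥ $1,200,000; is a sole proprietorship (not: is a worker-owned cooperative); sells tobacco products → High-Revenue Registration not required.
(d) is a mobile business with no fixed premises; sells tobacco products; is a sole proprietorship (not: is a franchise of a national chain) → Annual Certificate not required.
(e) revenue $1,325,000 ≤ $1,800,000 → High-Revenue Permit not required.
(f) revenue $1,325,000 > $1,000,000 → General Business Authorization not required.
(g) sells tobacco products; is a mobile business with no fixed premises → Tobacco Retail Registration required.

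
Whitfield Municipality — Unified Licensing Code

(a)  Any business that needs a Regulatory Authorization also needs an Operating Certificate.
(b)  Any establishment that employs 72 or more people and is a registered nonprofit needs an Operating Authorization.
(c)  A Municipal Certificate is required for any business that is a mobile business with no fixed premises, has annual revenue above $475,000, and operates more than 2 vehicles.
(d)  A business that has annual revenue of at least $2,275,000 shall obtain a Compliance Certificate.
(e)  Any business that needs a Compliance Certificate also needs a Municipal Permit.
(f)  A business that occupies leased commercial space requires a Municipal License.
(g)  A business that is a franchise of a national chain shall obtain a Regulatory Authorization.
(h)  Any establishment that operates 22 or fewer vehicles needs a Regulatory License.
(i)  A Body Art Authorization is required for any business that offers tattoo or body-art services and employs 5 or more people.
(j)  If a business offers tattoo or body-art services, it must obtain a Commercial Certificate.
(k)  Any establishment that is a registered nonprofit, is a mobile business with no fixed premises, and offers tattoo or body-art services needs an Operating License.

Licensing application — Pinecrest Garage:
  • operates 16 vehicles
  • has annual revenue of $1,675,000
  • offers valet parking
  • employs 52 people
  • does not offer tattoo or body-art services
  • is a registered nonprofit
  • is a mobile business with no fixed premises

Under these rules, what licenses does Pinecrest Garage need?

(a) Regulatory Authorization is not required → no effect.
(b) employees 52 < 72; is a registered nonprofit → Operating Authorization not required.
(c) is a mobile business with no fixed premises; revenue $1,675,000 > $475,000; vehicles 16 > 2 → Municipal Certificate required.
(d) revenue $1,675,000 < $2,275,000 → Compliance Certificate not required.
(e) Compliance Certificate is not required → no effect.
(f) is a mobile business with no fixed premises (not: occupies leased commercial space) → Municipal License not required.
(g) is a registered nonprofit (not: is a franchise of a national chain) → Regulatory Authorization not required.
(h) vehicles 16 ≤ 22 → Regulatory License required.
(i) does not offer tattoo or body-art services; employees 52 ≥ 5 → Body Art Authorization not required.
(j) does not offer tattoo or body-art services → Commercial Certificate not required.
(k) is a registered nonprofit; is a mobile business with no fixed premises; does not offer tattoo or body-art services → Operating License not required.

Municipal Certificate, Regulatory License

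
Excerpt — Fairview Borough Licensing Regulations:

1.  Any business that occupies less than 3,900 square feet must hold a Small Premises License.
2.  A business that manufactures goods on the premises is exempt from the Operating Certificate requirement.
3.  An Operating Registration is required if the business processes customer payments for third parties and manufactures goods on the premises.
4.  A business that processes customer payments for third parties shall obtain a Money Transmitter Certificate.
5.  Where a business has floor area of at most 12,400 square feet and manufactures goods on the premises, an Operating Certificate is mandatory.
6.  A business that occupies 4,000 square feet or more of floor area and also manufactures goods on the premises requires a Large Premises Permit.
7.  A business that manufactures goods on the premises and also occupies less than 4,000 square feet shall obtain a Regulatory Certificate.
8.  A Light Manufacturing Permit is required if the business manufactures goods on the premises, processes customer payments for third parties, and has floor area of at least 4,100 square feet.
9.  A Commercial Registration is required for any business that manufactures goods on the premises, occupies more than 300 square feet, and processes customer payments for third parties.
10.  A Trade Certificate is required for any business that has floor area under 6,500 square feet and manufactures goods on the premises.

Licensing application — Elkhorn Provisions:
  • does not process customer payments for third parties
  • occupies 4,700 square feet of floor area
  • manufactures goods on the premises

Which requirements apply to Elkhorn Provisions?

1. floor area 4,700 square feet ≥ 3,900 square feet → Small Premises License not required.
2. manufactures goods on the premises → exempt from Operating Certificate.
3. does not process customer payments for third parties; manufactures goods on the premises → Operating Registration not required.
4. does not process customer payments for third parties → Money Transmitter Certificate not required.
5. floor area 4,700 square feet ≤ 12,400 square feet; manufactures goods on the premises → Operating Certificate required.
6. floor area 4,700 square feet ≥ 4,000 square feet; manufactures goods on the premises → Large Premises Permit required.
7. manufactures goods on the premises; floor area 4,700 square feet ≥ 4,000 square feet → Regulatory Certificate not required.
8. manufactures goods on the premises; does not process customer payments for third parties; floor area 4,700 square feet ≥ 4,100 square feet → Light Manufacturing Permit not required.
9. manufactures goods on the premises; floor area 4,700 square feet > 300 square feet; does not process customer payments for third parties → Commercial Registration not required.
10. floor area 4,700 square feet < 6,500 square feet; manufactures goods on the premises → Trade Certificate required.

Large Premises Permit, Trade Certificate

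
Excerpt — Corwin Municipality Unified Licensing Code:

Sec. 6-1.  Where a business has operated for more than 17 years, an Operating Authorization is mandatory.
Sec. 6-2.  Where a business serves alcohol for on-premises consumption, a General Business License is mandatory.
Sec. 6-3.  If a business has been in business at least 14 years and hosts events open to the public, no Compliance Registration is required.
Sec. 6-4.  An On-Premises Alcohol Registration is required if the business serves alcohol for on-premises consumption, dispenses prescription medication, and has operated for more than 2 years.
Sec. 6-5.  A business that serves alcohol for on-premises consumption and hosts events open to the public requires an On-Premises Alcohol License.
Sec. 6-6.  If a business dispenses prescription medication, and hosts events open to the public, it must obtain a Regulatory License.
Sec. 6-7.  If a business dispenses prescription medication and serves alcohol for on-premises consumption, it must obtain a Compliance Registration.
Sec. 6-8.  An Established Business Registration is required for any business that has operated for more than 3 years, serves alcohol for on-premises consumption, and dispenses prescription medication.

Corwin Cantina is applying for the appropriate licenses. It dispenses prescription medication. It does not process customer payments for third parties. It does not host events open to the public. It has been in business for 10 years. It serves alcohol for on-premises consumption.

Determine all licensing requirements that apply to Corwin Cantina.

Compliance Registration, Established Business Registration, General Business License, On-Premises Alcohol Registration

Sec. 6-1. years in business 10 ≤ 17 → Operating Authorization not required.
Sec. 6-2. serves alcohol for on-premises consumption → General Business License required.
Sec. 6-3. years in business 10 < 14; does not host events open to the public → Compliance Registration exemption does not apply.
Sec. 6-4. serves alcohol for on-premises consumption; dispenses prescription medication; years in business 10 > 2 → On-Premises Alcohol Registration required.
Sec. 6-5. serves alcohol for on-premises consumption; does not host events open to the public → On-Premises Alcohol License not required.
Sec. 6-6. dispenses prescription medication; does not host events open to the public → Regulatory License not required.
Sec. 6-7. dispenses prescription medication; serves alcohol for on-premises consumption → Compliance Registration required.
Sec. 6-8. years in business 10 > 3; serves alcohol for on-premises consumption; dispenses prescription medication → Established Business Registration required.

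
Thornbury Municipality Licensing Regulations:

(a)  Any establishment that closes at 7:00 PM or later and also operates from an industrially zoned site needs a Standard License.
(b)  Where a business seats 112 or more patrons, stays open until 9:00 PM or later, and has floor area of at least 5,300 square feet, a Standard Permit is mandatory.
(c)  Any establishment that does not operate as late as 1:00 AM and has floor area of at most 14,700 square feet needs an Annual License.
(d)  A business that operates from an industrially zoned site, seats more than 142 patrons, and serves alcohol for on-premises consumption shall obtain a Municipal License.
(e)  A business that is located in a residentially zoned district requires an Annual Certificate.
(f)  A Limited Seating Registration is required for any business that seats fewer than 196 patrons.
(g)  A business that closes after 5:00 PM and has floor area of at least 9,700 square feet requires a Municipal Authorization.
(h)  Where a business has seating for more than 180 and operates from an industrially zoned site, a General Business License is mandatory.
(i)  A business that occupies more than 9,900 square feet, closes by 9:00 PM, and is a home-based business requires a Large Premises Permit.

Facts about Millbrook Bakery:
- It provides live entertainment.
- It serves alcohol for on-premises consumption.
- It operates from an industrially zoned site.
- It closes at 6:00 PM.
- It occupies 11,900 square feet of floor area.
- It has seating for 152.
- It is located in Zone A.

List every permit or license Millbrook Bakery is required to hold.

(a) closes 6:00 PM, at/before 7:00 PM; operates from an industrially zoned site → Standard License not required.
(b) seating 152 ≥ 112; closes 6:00 PM, at/before 9:00 PM; floor area 11,900 square feet ≥ 5,300 square feet → Standard Permit not required.
(c) closes 6:00 PM, at/before 1:00 AM; floor area 11,900 square feet ≤ 14,700 square feet → Annual License required.
(d) operates from an industrially zoned site; seating 152 > 142; serves alcohol for on-premises consumption → Municipal License required.
(e) is located in Zone A (not: is located in a residentially zoned district) → Annual Certificate not required.
(f) seating 152 < 196 → Limited Seating Registration required.
(g) closes 6:00 PM, after 5:00 PM; floor area 11,900 square feet ≥ 9,700 square feet → Municipal Authorization required.
(h) seating 152 ≤ 180; operates from an industrially zoned site → General Business License not required.
(i) floor area 11,900 square feet > 9,900 square feet; closes 6:00 PM, at/before 9:00 PM; operates from an industrially zoned site (not: is a home-based business) → Large Premises Permit not required.

Annual License, Limited Seating Registration, Municipal Authorization, Municipal License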